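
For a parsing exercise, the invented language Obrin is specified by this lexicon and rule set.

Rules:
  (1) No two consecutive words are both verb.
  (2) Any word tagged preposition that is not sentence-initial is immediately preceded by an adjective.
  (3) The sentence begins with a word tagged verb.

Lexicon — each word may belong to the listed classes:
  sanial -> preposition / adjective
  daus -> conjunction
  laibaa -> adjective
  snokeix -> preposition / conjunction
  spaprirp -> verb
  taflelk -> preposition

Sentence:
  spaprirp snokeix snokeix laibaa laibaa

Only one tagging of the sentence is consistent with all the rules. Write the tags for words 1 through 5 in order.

verb conjunction conjunction adjective adjective

Candidates per position — 1:spaprirp {verb}; 2:snokeix {preposition,conjunction}; 3:snokeix {preposition,conjunction}; 4:laibaa {adjective}; 5:laibaa {adjective}.
Position 2: preposition is ruled out by rule 2; that leaves conjunction.
Position 3: preposition is ruled out by rule 2; that leaves conjunction.
That leaves exactly one tagging: verb conjunction conjunction adjective adjective.
Check: rule 1 holds; rule 2 holds; rule 3 holds.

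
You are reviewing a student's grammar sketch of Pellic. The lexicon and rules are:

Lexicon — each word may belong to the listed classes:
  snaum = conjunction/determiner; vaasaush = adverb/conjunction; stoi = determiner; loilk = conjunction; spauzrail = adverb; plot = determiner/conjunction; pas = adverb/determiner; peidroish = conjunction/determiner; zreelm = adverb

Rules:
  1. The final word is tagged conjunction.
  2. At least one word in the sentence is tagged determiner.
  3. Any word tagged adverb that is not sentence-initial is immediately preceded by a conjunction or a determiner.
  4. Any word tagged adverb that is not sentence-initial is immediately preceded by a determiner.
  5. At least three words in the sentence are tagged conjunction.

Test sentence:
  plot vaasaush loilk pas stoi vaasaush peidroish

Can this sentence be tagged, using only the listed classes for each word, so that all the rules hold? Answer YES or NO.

YES

Candidates per position — 1:plot {determiner,conjunction}; 2:vaasaush {adverb,conjunction}; 3:loilk {conjunction}; 4:pas {adverb,determiner}; 5:stoi {determiner}; 6:vaasaush {adverb,conjunction}; 7:peidroish {conjunction,determiner}.
One satisfying assignment: conjunction conjunction conjunction determiner determiner conjunction conjunction.
Verifying each rule — rule 1 satisfied; rule 2 satisfied; rule 3 satisfied; rule 4 satisfied; rule 5 satisfied.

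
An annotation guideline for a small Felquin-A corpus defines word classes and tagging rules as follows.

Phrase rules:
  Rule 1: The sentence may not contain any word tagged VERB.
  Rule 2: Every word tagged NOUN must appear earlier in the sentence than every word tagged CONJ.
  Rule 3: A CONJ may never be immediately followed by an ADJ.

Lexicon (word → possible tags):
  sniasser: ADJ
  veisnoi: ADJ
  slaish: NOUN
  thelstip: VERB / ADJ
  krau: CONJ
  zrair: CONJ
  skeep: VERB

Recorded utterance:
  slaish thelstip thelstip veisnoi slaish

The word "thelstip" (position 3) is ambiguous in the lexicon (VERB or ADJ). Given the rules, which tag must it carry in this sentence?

Candidates per position — 1:slaish {NOUN}; 2:thelstip {VERB,ADJ}; 3:thelstip {VERB,ADJ}; 4:veisnoi {ADJ}; 5:slaish {NOUN}.
At position 2, choosing VERB makes rule 1 impossible to satisfy; hence ADJ.
At position 3, choosing VERB makes rule 1 impossible to satisfy; hence ADJ.
So the tagging must be: NOUN ADJ ADJ ADJ NOUN.
Rule-by-rule: rule 1 ok; rule 2 ok; rule 3 ok.

ADJ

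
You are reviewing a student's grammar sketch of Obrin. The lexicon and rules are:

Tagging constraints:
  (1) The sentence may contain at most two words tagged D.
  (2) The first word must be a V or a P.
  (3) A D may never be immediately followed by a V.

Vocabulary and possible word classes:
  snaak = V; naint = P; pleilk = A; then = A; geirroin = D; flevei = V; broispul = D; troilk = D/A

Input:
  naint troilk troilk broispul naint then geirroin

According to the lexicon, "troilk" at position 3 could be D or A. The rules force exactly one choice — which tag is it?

Candidates per position — 1:naint {P}; 2:troilk {D,A}; 3:troilk {D,A}; 4:broispul {D}; 5:naint {P}; 6:then {A}; 7:geirroin {D}.
Position 2: tagging it D would leave rule 1 unsatisfiable, so it must be A.
Position 3: tagging it D would leave rule 1 unsatisfiable, so it must be A.
So the tagging must be: P A A D P A D.
Verifying each rule — rule 1 ✓; rule 2 ✓; rule 3 ✓.

A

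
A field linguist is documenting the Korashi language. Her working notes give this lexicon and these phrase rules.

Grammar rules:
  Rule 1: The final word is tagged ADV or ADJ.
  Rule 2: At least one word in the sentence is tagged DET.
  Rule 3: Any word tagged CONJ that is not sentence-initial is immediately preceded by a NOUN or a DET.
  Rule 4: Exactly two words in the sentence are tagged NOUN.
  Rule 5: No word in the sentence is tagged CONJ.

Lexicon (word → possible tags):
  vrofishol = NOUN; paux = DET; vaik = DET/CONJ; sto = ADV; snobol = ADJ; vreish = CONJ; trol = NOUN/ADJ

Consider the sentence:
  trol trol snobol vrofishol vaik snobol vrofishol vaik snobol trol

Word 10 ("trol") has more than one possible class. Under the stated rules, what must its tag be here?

Candidates per position — 1:trol {NOUN,ADJ}; 2:trol {NOUN,ADJ}; 3:snobol {ADJ}; 4:vrofishol {NOUN}; 5:vaik {DET,CONJ}; 6:snobol {ADJ}; 7:vrofishol {NOUN}; 8:vaik {DET,CONJ}; 9:snobol {ADJ}; 10:trol {NOUN,ADJ}.
Word 1 cannot be NOUN — rule 4 would then fail for every completion. It is ADJ.
Word 2 cannot be NOUN — rule 4 would then fail for every completion. It is ADJ.
Word 5 cannot be CONJ — rule 5 would then fail for every completion. It is DET.
Word 8 cannot be CONJ — rule 5 would then fail for every completion. It is DET.
Word 10 cannot be NOUN — rule 1 would then fail for every completion. It is ADJ.
That leaves exactly one tagging: ADJ ADJ ADJ NOUN DET ADJ NOUN DET ADJ ADJ.
Rule-by-rule: rule 1 ok; rule 2 ok; rule 3 ok; rule 4 ok; rule 5 ok.

ADJ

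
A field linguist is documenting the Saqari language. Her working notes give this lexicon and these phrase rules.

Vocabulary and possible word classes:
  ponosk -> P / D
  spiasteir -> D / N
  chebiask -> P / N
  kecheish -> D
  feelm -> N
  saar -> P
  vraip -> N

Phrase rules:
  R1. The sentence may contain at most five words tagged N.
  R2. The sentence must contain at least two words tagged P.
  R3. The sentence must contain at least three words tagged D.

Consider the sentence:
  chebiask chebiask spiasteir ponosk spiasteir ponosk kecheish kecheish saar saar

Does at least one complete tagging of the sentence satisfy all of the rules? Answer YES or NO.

Candidates per position — 1:chebiask {P,N}; 2:chebiask {P,N}; 3:spiasteir {D,N}; 4:ponosk {P,D}; 5:spiasteir {D,N}; 6:ponosk {P,D}; 7:kecheish {D}; 8:kecheish {D}; 9:saar {P}; 10:saar {P}.
One satisfying assignment: P N D P D P D D P P.
Checking: rule 1 ✓; rule 2 ✓; rule 3 ✓.

YES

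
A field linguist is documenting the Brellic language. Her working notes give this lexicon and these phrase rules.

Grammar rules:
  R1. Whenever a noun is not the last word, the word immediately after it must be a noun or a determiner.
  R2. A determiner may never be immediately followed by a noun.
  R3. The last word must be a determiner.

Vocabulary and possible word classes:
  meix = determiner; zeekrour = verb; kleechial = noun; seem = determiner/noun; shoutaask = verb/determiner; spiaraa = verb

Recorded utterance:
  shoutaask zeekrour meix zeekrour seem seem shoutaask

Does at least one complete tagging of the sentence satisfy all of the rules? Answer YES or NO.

Candidates per position — 1:shoutaask {verb,determiner}; 2:zeekrour {verb}; 3:meix {determiner}; 4:zeekrour {verb}; 5:seem {determiner,noun}; 6:seem {determiner,noun}; 7:shoutaask {verb,determiner}.
One satisfying assignment: verb verb determiner verb determiner determiner determiner.
Rule-by-rule: rule 1 holds; rule 2 holds; rule 3 holds.

YES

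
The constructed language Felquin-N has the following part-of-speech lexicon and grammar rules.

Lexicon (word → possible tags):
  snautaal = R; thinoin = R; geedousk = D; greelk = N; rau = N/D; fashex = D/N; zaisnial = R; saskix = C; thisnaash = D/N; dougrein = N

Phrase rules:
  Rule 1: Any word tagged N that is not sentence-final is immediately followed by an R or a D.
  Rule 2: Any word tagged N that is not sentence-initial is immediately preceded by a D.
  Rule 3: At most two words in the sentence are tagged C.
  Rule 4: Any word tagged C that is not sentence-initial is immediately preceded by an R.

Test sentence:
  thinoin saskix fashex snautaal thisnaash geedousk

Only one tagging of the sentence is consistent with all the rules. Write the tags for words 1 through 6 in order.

Candidates per position — 1:thinoin {R}; 2:saskix {C}; 3:fashex {D,N}; 4:snautaal {R}; 5:thisnaash {D,N}; 6:geedousk {D}.
Position 3: tagging it N would leave rule 2 unsatisfiable, so it must be D.
Position 5: tagging it N would leave rule 2 unsatisfiable, so it must be D.
The unique satisfying tagging is: R C D R D D.
Checking: rule 1 ✓; rule 2 ✓; rule 3 ✓; rule 4 ✓.

R C D R D D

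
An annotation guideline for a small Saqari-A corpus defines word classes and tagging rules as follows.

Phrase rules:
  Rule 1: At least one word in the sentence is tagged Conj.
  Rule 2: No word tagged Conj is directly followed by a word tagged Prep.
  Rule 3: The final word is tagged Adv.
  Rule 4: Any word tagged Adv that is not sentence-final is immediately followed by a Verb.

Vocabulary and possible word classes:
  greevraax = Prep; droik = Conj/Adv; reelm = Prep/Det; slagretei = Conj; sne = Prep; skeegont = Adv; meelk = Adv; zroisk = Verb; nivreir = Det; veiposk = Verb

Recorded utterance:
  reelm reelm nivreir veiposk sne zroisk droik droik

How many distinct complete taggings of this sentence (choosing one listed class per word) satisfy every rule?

Candidates per position — 1:reelm {Prep,Det}; 2:reelm {Prep,Det}; 3:nivreir {Det}; 4:veiposk {Verb}; 5:sne {Prep}; 6:zroisk {Verb}; 7:droik {Conj,Adv}; 8:droik {Conj,Adv}.
There are 16 candidate sequences in total.
The sequences that satisfy every rule: Prep Prep Det Verb Prep Verb Conj Adv; Prep Det Det Verb Prep Verb Conj Adv; Det Prep Det Verb Prep Verb Conj Adv; Det Det Det Verb Prep Verb Conj Adv.
Count = 4.

4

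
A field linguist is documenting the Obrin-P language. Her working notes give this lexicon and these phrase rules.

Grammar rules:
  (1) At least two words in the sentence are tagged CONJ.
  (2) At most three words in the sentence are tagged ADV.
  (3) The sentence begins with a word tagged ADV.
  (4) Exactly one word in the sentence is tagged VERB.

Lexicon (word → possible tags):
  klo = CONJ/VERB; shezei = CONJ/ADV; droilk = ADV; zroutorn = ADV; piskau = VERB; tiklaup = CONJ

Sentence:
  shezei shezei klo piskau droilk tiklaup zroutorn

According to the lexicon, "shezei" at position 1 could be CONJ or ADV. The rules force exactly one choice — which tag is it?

ADV

Candidates per position — 1:shezei {CONJ,ADV}; 2:shezei {CONJ,ADV}; 3:klo {CONJ,VERB}; 4:piskau {VERB}; 5:droilk {ADV}; 6:tiklaup {CONJ}; 7:zroutorn {ADV}.
Position 1: CONJ is ruled out by rule 3; that leaves ADV.
Position 2: ADV is ruled out by rule 2; that leaves CONJ.
Position 3: VERB is ruled out by rule 4; that leaves CONJ.
The unique satisfying tagging is: ADV CONJ CONJ VERB ADV CONJ ADV.
Rule-by-rule: rule 1 ok; rule 2 ok; rule 3 ok; rule 4 ok.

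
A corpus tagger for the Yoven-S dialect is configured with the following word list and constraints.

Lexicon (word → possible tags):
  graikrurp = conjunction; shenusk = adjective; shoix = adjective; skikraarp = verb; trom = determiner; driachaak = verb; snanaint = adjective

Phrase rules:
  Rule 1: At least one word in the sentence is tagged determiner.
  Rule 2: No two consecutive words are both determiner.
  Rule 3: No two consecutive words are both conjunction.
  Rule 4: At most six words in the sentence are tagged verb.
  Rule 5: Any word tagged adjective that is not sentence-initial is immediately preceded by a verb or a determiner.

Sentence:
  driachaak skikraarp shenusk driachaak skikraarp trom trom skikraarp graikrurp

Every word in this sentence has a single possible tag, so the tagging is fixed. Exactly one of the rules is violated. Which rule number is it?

Fixed tagging: verb verb adjective verb verb determiner determiner verb conjunction.
Applying the rules: R1 ✓, R2 ✗, R3 ✓, R4 ✓, R5 ✓.
Only rule 2 fails.

2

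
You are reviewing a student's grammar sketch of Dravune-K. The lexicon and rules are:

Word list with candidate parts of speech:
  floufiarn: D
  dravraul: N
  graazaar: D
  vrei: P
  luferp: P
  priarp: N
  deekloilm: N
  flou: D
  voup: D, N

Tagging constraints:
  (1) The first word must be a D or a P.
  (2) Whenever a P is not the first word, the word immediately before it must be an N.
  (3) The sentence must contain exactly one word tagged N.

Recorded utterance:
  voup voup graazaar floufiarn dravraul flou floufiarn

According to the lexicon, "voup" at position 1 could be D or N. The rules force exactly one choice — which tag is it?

D

Candidates per position — 1:voup {D,N}; 2:voup {D,N}; 3:graazaar {D}; 4:floufiarn {D}; 5:dravraul {N}; 6:flou {D}; 7:floufiarn {D}.
Position 1: tagging it N would leave rule 1 unsatisfiable, so it must be D.
Position 2: tagging it N would leave rule 3 unsatisfiable, so it must be D.
The only consistent sequence is: D D D D N D D.
Check: rule 1 holds; rule 2 holds; rule 3 holds.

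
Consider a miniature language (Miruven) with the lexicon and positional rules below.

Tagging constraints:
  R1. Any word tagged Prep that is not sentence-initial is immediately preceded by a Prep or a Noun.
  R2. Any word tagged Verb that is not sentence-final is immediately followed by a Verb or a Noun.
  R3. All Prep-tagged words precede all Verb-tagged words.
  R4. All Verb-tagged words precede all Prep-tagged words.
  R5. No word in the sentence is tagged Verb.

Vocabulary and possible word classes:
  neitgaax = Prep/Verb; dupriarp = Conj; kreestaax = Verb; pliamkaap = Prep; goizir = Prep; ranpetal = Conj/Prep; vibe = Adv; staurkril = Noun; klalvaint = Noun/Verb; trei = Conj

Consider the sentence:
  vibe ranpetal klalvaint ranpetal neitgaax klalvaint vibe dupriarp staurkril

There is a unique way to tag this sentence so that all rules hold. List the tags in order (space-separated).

Adv Conj Noun Prep Prep Noun Adv Conj Noun

Candidates per position — 1:vibe {Adv}; 2:ranpetal {Conj,Prep}; 3:klalvaint {Noun,Verb}; 4:ranpetal {Conj,Prep}; 5:neitgaax {Prep,Verb}; 6:klalvaint {Noun,Verb}; 7:vibe {Adv}; 8:dupriarp {Conj}; 9:staurkril {Noun}.
At position 2, choosing Prep makes rule 1 impossible to satisfy; hence Conj.
At position 3, choosing Verb makes rule 2 impossible to satisfy; hence Noun.
At position 5, choosing Verb makes rule 5 impossible to satisfy; hence Prep.
At position 6, choosing Verb makes rule 2 impossible to satisfy; hence Noun.
At position 4, choosing Conj makes rule 1 impossible to satisfy; hence Prep.
So the tagging must be: Adv Conj Noun Prep Prep Noun Adv Conj Noun.
Verifying each rule — rule 1 ✓; rule 2 ✓; rule 3 ✓; rule 4 ✓; rule 5 ✓.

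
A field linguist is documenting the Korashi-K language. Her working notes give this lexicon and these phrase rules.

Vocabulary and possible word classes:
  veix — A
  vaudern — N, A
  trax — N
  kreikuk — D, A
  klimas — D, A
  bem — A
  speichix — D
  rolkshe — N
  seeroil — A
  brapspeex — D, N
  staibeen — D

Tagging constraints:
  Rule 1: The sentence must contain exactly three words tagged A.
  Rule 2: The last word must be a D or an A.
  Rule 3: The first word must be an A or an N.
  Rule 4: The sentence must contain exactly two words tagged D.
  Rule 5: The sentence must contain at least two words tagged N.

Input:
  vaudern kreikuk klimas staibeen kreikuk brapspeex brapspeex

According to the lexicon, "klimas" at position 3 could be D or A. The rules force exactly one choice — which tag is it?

Candidates per position — 1:vaudern {N,A}; 2:kreikuk {D,A}; 3:klimas {D,A}; 4:staibeen {D}; 5:kreikuk {D,A}; 6:brapspeex {D,N}; 7:brapspeex {D,N}.
Word 7 cannot be N — rule 2 would then fail for every completion. It is D.
Word 1 cannot be A — rule 5 would then fail for every completion. It is N.
Word 2 cannot be D — rule 1 would then fail for every completion. It is A.
Word 3 cannot be D — rule 1 would then fail for every completion. It is A.
Word 5 cannot be D — rule 1 would then fail for every completion. It is A.
Word 6 cannot be D — rule 4 would then fail for every completion. It is N.
The unique satisfying tagging is: N A A D A N D.
Verifying each rule — rule 1 ok; rule 2 ok; rule 3 ok; rule 4 ok; rule 5 ok.

A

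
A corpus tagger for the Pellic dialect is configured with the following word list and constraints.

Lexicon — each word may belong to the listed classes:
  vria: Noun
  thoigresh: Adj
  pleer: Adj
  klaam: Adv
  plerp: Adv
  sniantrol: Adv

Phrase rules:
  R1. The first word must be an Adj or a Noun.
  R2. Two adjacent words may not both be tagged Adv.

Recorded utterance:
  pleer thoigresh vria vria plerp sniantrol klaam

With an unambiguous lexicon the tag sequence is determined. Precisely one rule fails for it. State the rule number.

2

Fixed tagging: Adj Adj Noun Noun Adv Adv Adv.
Applying the rules: R1 ✓, R2 ✗.
Only rule 2 fails.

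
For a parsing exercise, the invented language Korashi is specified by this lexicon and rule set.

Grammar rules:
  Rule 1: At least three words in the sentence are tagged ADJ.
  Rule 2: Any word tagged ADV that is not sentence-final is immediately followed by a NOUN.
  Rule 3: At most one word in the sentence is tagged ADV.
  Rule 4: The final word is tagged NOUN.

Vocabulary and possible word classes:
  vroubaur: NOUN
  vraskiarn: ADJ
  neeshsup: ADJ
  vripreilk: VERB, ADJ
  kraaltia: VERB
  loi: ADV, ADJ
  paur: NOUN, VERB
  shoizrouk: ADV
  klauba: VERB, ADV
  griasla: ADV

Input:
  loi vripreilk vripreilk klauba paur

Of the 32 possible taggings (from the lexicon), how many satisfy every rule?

Candidates per position — 1:loi {ADV,ADJ}; 2:vripreilk {VERB,ADJ}; 3:vripreilk {VERB,ADJ}; 4:klauba {VERB,ADV}; 5:paur {NOUN,VERB}.
There are 32 candidate sequences in total.
The sequences that satisfy every rule: ADJ ADJ ADJ VERB NOUN; ADJ ADJ ADJ ADV NOUN.
Count = 2.

2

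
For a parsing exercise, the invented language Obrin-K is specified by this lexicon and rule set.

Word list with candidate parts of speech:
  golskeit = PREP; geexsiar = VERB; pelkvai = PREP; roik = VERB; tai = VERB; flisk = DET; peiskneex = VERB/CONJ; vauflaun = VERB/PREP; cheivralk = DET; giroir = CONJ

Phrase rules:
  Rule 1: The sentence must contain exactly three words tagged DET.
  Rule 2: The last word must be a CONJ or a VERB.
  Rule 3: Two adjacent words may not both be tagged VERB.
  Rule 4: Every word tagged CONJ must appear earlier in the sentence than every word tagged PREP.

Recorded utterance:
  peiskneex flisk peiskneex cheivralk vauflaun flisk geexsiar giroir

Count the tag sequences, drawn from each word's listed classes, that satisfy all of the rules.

Candidates per position — 1:peiskneex {VERB,CONJ}; 2:flisk {DET}; 3:peiskneex {VERB,CONJ}; 4:cheivralk {DET}; 5:vauflaun {VERB,PREP}; 6:flisk {DET}; 7:geexsiar {VERB}; 8:giroir {CONJ}.
There are 8 candidate sequences in total.
The sequences that satisfy every rule: VERB DET VERB DET VERB DET VERB CONJ; VERB DET CONJ DET VERB DET VERB CONJ; CONJ DET VERB DET VERB DET VERB CONJ; CONJ DET CONJ DET VERB DET VERB CONJ.
Count = 4.

4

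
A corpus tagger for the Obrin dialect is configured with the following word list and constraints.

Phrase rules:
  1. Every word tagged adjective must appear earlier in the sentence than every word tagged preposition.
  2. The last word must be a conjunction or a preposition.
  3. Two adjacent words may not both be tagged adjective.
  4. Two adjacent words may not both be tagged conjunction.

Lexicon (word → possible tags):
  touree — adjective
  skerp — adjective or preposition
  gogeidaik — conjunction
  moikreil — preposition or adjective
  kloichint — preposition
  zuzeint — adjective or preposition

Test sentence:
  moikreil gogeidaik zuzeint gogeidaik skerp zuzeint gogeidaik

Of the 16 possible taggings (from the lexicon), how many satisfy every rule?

Candidates per position — 1:moikreil {preposition,adjective}; 2:gogeidaik {conjunction}; 3:zuzeint {adjective,preposition}; 4:gogeidaik {conjunction}; 5:skerp {adjective,preposition}; 6:zuzeint {adjective,preposition}; 7:gogeidaik {conjunction}.
There are 16 candidate sequences in total.
The sequences that satisfy every rule: preposition conjunction preposition conjunction preposition preposition conjunction; adjective conjunction adjective conjunction adjective preposition conjunction; adjective conjunction adjective conjunction preposition preposition conjunction; adjective conjunction preposition conjunction preposition preposition conjunction.
Count = 4.

4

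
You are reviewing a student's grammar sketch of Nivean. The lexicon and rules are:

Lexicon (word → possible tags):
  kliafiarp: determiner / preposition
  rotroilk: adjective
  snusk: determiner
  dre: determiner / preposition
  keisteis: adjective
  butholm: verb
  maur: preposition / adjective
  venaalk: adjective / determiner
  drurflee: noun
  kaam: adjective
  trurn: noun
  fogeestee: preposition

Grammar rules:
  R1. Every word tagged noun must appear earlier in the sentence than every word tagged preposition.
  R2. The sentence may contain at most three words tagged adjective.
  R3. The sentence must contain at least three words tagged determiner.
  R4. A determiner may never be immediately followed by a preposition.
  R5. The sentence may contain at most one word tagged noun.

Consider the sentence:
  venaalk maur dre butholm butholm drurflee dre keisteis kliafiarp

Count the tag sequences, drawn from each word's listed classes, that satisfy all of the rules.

Candidates per position — 1:venaalk {adjective,determiner}; 2:maur {preposition,adjective}; 3:dre {determiner,preposition}; 4:butholm {verb}; 5:butholm {verb}; 6:drurflee {noun}; 7:dre {determiner,preposition}; 8:keisteis {adjective}; 9:kliafiarp {determiner,preposition}.
There are 32 candidate sequences in total.
The sequences that satisfy every rule: adjective adjective determiner verb verb noun determiner adjective determiner; determiner adjective determiner verb verb noun determiner adjective determiner; determiner adjective determiner verb verb noun determiner adjective preposition; determiner adjective determiner verb verb noun preposition adjective determiner.
Count = 4.

4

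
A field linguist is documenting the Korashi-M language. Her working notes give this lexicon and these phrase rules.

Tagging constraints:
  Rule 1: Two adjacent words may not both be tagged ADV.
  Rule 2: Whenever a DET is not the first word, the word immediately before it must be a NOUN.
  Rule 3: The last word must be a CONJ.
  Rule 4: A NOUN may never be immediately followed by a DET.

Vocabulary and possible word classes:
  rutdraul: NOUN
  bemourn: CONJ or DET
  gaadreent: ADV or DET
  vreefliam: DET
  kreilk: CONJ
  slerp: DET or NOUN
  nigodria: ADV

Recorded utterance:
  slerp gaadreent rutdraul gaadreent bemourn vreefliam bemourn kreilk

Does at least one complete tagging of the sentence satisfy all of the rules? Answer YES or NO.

NO

Candidates per position — 1:slerp {DET,NOUN}; 2:gaadreent {ADV,DET}; 3:rutdraul {NOUN}; 4:gaadreent {ADV,DET}; 5:bemourn {CONJ,DET}; 6:vreefliam {DET}; 7:bemourn {CONJ,DET}; 8:kreilk {CONJ}.
Rule 2 cannot be satisfied by any choice of tags from the lexicon.
So there is no consistent tagging.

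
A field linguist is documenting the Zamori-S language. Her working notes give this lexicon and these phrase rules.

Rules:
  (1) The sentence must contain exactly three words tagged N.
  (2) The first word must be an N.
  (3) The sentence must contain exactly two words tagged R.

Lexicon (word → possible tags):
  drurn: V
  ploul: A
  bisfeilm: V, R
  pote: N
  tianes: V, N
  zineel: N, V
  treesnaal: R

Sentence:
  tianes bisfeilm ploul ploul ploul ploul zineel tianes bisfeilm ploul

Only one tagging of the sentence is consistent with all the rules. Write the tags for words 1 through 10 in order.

N R A A A A N N R A

Candidates per position — 1:tianes {V,N}; 2:bisfeilm {V,R}; 3:ploul {A}; 4:ploul {A}; 5:ploul {A}; 6:ploul {A}; 7:zineel {N,V}; 8:tianes {V,N}; 9:bisfeilm {V,R}; 10:ploul {A}.
At position 1, choosing V makes rule 1 impossible to satisfy; hence N.
At position 2, choosing V makes rule 3 impossible to satisfy; hence R.
At position 7, choosing V makes rule 1 impossible to satisfy; hence N.
At position 8, choosing V makes rule 1 impossible to satisfy; hence N.
At position 9, choosing V makes rule 3 impossible to satisfy; hence R.
So the tagging must be: N R A A A A N N R A.
Checking: rule 1 holds; rule 2 holds; rule 3 holds.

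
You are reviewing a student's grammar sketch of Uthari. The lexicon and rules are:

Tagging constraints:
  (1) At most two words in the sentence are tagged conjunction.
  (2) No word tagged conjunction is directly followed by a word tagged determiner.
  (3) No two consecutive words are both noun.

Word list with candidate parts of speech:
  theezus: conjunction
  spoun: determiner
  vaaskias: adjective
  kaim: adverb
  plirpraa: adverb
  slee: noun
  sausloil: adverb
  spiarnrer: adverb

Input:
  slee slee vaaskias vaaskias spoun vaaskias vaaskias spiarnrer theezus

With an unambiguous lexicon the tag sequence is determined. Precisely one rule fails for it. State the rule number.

3

Fixed tagging: noun noun adjective adjective determiner adjective adjective adverb conjunction.
Checking each rule: R1 holds, R2 holds, R3 violated.
Only rule 3 fails.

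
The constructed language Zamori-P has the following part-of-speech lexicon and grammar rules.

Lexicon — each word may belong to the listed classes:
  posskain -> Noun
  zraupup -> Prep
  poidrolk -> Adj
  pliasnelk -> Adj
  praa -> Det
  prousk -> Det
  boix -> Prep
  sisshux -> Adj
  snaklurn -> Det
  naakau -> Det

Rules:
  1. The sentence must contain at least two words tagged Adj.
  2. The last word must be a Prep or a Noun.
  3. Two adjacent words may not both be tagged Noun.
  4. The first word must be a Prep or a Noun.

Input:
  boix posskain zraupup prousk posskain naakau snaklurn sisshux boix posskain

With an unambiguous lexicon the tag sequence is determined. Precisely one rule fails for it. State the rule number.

Fixed tagging: Prep Noun Prep Det Noun Det Det Adj Prep Noun.
Applying the rules: R1 fail, R2 pass, R3 pass, R4 pass.
Only rule 1 fails.

1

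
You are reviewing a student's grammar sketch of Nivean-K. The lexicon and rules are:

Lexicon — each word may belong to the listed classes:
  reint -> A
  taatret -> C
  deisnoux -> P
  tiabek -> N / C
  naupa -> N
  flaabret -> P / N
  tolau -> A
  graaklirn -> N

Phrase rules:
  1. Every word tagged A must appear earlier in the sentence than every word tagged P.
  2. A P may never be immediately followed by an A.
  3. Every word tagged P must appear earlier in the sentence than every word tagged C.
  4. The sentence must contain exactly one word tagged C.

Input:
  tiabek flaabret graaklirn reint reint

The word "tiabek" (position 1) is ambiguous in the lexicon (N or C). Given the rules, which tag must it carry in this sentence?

Candidates per position — 1:tiabek {N,C}; 2:flaabret {P,N}; 3:graaklirn {N}; 4:reint {A}; 5:reint {A}.
If word 1 were N, no tagging could satisfy rule 4; so word 1 is C.
If word 2 were P, no tagging could satisfy rule 1; so word 2 is N.
So the tagging must be: C N N A A.
Checking: rule 1 holds; rule 2 holds; rule 3 holds; rule 4 holds.

C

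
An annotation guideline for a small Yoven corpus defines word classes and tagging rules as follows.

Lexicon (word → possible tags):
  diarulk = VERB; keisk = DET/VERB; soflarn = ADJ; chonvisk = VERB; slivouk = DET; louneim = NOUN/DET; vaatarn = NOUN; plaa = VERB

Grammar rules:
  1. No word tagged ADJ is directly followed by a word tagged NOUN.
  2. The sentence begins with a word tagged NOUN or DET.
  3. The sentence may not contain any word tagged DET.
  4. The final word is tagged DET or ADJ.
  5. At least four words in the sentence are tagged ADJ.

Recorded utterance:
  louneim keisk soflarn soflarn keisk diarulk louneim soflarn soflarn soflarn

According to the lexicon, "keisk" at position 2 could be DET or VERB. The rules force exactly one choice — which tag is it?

VERB

Candidates per position — 1:louneim {NOUN,DET}; 2:keisk {DET,VERB}; 3:soflarn {ADJ}; 4:soflarn {ADJ}; 5:keisk {DET,VERB}; 6:diarulk {VERB}; 7:louneim {NOUN,DET}; 8:soflarn {ADJ}; 9:soflarn {ADJ}; 10:soflarn {ADJ}.
Position 1: DET is ruled out by rule 3; that leaves NOUN.
Position 2: DET is ruled out by rule 3; that leaves VERB.
Position 5: DET is ruled out by rule 3; that leaves VERB.
Position 7: DET is ruled out by rule 3; that leaves NOUN.
The only consistent sequence is: NOUN VERB ADJ ADJ VERB VERB NOUN ADJ ADJ ADJ.
Checking: rule 1 holds; rule 2 holds; rule 3 holds; rule 4 holds; rule 5 holds.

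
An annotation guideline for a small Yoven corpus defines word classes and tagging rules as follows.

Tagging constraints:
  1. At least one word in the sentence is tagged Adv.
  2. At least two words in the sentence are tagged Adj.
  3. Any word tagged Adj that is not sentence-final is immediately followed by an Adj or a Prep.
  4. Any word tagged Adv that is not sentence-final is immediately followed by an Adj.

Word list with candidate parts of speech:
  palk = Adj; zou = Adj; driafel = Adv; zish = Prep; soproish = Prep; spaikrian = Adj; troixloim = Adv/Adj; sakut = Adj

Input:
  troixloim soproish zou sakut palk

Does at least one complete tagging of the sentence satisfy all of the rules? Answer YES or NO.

Candidates per position — 1:troixloim {Adv,Adj}; 2:soproish {Prep}; 3:zou {Adj}; 4:sakut {Adj}; 5:palk {Adj}.
Every candidate sequence violates at least one rule; no consistent tagging exists.

NO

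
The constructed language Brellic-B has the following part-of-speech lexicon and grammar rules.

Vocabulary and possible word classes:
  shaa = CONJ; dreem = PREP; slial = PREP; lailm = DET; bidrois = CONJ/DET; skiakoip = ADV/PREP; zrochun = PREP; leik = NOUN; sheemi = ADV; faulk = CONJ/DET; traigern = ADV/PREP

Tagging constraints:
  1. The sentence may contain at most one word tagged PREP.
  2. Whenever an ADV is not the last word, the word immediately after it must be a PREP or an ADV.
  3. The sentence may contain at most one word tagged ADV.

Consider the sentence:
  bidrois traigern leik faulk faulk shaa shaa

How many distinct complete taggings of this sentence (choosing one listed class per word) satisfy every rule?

8

Candidates per position — 1:bidrois {CONJ,DET}; 2:traigern {ADV,PREP}; 3:leik {NOUN}; 4:faulk {CONJ,DET}; 5:faulk {CONJ,DET}; 6:shaa {CONJ}; 7:shaa {CONJ}.
There are 16 candidate sequences in total.
Checking each against the rules leaves 8 sequences.
Count = 8.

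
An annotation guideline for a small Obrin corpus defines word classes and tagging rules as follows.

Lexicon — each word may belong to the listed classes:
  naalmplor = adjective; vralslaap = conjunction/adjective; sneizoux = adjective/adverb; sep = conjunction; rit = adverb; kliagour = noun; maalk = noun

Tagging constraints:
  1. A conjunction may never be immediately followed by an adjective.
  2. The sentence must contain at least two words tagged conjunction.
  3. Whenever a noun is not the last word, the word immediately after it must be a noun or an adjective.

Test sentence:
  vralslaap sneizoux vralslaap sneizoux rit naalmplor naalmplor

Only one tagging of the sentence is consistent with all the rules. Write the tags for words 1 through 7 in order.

Candidates per position — 1:vralslaap {conjunction,adjective}; 2:sneizoux {adjective,adverb}; 3:vralslaap {conjunction,adjective}; 4:sneizoux {adjective,adverb}; 5:rit {adverb}; 6:naalmplor {adjective}; 7:naalmplor {adjective}.
Position 1: tagging it adjective would leave rule 2 unsatisfiable, so it must be conjunction.
Position 2: tagging it adjective would leave rule 1 unsatisfiable, so it must be adverb.
Position 3: tagging it adjective would leave rule 2 unsatisfiable, so it must be conjunction.
Position 4: tagging it adjective would leave rule 1 unsatisfiable, so it must be adverb.
So the tagging must be: conjunction adverb conjunction adverb adverb adjective adjective.
Check: rule 1 satisfied; rule 2 satisfied; rule 3 satisfied.

conjunction adverb conjunction adverb adverb adjective adjective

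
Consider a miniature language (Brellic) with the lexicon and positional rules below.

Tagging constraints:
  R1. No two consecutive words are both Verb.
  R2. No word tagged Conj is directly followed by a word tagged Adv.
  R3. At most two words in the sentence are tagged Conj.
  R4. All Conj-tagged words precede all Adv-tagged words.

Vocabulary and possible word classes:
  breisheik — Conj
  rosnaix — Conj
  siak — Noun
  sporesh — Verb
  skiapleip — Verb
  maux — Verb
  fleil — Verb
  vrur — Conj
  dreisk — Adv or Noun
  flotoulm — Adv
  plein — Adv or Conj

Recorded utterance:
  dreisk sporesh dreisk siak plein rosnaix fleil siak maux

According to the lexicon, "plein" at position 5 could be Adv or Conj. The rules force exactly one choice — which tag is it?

Candidates per position — 1:dreisk {Adv,Noun}; 2:sporesh {Verb}; 3:dreisk {Adv,Noun}; 4:siak {Noun}; 5:plein {Adv,Conj}; 6:rosnaix {Conj}; 7:fleil {Verb}; 8:siak {Noun}; 9:maux {Verb}.
Word 1 cannot be Adv — rule 4 would then fail for every completion. It is Noun.
Word 3 cannot be Adv — rule 4 would then fail for every completion. It is Noun.
Word 5 cannot be Adv — rule 4 would then fail for every completion. It is Conj.
So the tagging must be: Noun Verb Noun Noun Conj Conj Verb Noun Verb.
Check: rule 1 satisfied; rule 2 satisfied; rule 3 satisfied; rule 4 satisfied.

Conj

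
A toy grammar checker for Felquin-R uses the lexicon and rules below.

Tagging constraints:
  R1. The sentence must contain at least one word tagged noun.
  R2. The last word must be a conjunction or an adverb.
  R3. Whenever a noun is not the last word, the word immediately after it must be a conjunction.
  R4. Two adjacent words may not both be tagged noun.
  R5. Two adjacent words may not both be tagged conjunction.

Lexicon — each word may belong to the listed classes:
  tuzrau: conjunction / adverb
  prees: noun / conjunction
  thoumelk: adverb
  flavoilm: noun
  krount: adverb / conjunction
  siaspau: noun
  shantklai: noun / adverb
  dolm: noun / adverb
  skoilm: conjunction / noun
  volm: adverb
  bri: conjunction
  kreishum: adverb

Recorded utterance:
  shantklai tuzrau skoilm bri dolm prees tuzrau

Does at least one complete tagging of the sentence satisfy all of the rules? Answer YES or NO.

YES

Candidates per position — 1:shantklai {noun,adverb}; 2:tuzrau {conjunction,adverb}; 3:skoilm {conjunction,noun}; 4:bri {conjunction}; 5:dolm {noun,adverb}; 6:prees {noun,conjunction}; 7:tuzrau {conjunction,adverb}.
One satisfying assignment: noun conjunction noun conjunction noun conjunction adverb.
Rule-by-rule: rule 1 ✓; rule 2 ✓; rule 3 ✓; rule 4 ✓; rule 5 ✓.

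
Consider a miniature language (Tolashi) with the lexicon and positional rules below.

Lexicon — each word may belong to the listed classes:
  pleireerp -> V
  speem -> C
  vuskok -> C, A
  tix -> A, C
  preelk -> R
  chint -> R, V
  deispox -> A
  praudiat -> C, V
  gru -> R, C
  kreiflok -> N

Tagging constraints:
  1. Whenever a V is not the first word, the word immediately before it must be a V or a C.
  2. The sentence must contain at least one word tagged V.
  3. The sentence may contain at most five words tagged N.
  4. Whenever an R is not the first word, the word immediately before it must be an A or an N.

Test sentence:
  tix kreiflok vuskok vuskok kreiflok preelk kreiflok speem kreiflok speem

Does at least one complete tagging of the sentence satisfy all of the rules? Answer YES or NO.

NO

Candidates per position — 1:tix {A,C}; 2:kreiflok {N}; 3:vuskok {C,A}; 4:vuskok {C,A}; 5:kreiflok {N}; 6:preelk {R}; 7:kreiflok {N}; 8:speem {C}; 9:kreiflok {N}; 10:speem {C}.
Rule 2 cannot be satisfied by any choice of tags from the lexicon.
So there is no consistent tagging.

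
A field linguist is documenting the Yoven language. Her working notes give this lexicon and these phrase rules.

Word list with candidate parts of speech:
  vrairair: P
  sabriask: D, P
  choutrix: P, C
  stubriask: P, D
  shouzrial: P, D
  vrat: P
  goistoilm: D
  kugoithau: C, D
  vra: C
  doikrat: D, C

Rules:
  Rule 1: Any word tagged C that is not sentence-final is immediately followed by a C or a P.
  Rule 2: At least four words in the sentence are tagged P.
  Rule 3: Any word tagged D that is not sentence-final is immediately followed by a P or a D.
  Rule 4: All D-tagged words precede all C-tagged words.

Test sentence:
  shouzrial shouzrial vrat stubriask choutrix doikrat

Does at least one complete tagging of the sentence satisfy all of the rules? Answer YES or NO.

Candidates per position — 1:shouzrial {P,D}; 2:shouzrial {P,D}; 3:vrat {P}; 4:stubriask {P,D}; 5:choutrix {P,C}; 6:doikrat {D,C}.
One satisfying assignment: P P P P C C.
Rule-by-rule: rule 1 ok; rule 2 ok; rule 3 ok; rule 4 ok.

YES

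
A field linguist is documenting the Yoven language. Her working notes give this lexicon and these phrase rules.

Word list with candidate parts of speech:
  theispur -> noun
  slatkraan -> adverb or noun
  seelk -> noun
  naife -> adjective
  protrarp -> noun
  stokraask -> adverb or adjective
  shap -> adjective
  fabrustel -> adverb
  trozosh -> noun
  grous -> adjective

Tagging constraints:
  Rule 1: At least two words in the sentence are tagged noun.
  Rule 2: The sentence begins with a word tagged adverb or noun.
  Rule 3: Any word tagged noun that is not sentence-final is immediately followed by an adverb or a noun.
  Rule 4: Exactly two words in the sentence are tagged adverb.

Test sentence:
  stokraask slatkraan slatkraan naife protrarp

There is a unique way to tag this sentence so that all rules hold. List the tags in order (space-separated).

adverb noun adverb adjective noun

Candidates per position — 1:stokraask {adverb,adjective}; 2:slatkraan {adverb,noun}; 3:slatkraan {adverb,noun}; 4:naife {adjective}; 5:protrarp {noun}.
If word 1 were adjective, no tagging could satisfy rule 2; so word 1 is adverb.
If word 3 were noun, no tagging could satisfy rule 3; so word 3 is adverb.
If word 2 were adverb, no tagging could satisfy rule 1; so word 2 is noun.
That leaves exactly one tagging: adverb noun adverb adjective noun.
Check: rule 1 holds; rule 2 holds; rule 3 holds; rule 4 holds.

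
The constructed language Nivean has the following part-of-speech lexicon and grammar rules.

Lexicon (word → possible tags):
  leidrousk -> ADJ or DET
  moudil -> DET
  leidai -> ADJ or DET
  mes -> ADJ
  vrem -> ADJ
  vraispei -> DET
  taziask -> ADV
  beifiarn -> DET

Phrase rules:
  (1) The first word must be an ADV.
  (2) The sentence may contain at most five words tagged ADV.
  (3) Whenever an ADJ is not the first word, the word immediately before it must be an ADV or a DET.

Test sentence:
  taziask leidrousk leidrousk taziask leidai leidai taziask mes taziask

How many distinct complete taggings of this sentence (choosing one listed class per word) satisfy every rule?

9

Candidates per position — 1:taziask {ADV}; 2:leidrousk {ADJ,DET}; 3:leidrousk {ADJ,DET}; 4:taziask {ADV}; 5:leidai {ADJ,DET}; 6:leidai {ADJ,DET}; 7:taziask {ADV}; 8:mes {ADJ}; 9:taziask {ADV}.
There are 16 candidate sequences in total.
Checking each against the rules leaves 9 sequences.
Count = 9.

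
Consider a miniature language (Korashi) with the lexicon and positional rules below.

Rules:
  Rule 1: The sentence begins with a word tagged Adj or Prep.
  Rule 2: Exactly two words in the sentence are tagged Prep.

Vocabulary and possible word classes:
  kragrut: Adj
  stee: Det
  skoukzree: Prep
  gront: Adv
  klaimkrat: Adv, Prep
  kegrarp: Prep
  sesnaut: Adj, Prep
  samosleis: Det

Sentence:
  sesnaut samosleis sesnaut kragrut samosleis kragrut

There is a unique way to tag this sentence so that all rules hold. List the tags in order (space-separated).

Candidates per position — 1:sesnaut {Adj,Prep}; 2:samosleis {Det}; 3:sesnaut {Adj,Prep}; 4:kragrut {Adj}; 5:samosleis {Det}; 6:kragrut {Adj}.
Word 1 cannot be Adj — rule 2 would then fail for every completion. It is Prep.
Word 3 cannot be Adj — rule 2 would then fail for every completion. It is Prep.
That leaves exactly one tagging: Prep Det Prep Adj Det Adj.
Verifying each rule — rule 1 satisfied; rule 2 satisfied.

Prep Det Prep Adj Det Adj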